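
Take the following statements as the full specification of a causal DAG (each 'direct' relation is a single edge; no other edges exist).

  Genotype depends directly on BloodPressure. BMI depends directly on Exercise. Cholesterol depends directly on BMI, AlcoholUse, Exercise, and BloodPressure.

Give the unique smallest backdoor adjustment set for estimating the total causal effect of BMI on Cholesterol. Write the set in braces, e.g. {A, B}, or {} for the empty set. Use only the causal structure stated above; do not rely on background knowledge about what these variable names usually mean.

{Exercise}

Variables eligible for adjustment (non-descendants of BMI, excluding BMI and Cholesterol): {AlcoholUse, BloodPressure, Exercise, Genotype}.
Backdoor paths from BMI to Cholesterol:
  P1: BMI <- Exercise -> Cholesterol
The empty set is not sufficient: P1 (BMI <- Exercise -> Cholesterol) has no collider blocking it and no conditioned non-collider, so it is open.
Try {Exercise}:
  P1: blocked at fork node Exercise ∈ conditioning set.
{Exercise} contains no descendant of BMI and blocks every backdoor path.
No other singleton works — e.g. {BloodPressure} leaves P1 open — so {Exercise} is the unique smallest valid adjustment set.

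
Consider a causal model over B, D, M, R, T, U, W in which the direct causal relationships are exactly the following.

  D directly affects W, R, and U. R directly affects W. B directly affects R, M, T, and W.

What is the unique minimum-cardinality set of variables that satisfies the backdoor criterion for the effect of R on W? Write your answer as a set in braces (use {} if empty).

{B, D}

Variables eligible for adjustment (non-descendants of R, excluding R and W): {B, D, M, T, U}.
Backdoor paths from R to W:
  P1: R <- B -> W
  P2: R <- D -> W
The empty set is not sufficient: P1 (R <- B -> W) has no collider blocking it and no conditioned non-collider, so it is open.
Try {B, D}:
  P1: blocked at fork node B ∈ conditioning set.
  P2: blocked at fork node D ∈ conditioning set.
{B, D} contains no descendant of R and blocks every backdoor path.
Every element of {B, D} is needed (dropping B leaves P1 open; dropping D leaves P2 open), so no proper subset is valid.
Among all size-2 subsets of the eligible variables, only {B, D} blocks every backdoor path, so it is the unique smallest valid adjustment set.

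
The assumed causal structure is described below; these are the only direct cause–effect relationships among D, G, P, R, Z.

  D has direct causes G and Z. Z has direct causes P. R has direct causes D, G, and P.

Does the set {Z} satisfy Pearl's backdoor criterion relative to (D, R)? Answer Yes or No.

No

Backdoor paths from D to R (paths whose first edge points into D):
  P1: D <- G -> R
  P2: D <- Z <- P -> R
Condition 1 (no descendant of D in the set): holds — descendants of D are {R}; none are in {Z}.
Condition 2 (every backdoor path blocked by {Z}):
  P1: open — no interior node is in the conditioning set.
  P2: blocked at chain node Z ∈ conditioning set.
{Z} does not satisfy the backdoor criterion.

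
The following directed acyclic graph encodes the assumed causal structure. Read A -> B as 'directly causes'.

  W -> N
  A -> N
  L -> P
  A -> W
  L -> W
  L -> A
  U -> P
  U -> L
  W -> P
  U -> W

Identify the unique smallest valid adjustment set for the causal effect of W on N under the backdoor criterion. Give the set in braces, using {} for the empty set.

Variables eligible for adjustment (non-descendants of W, excluding W and N): {A, L, U}.
Backdoor paths from W to N:
  P1: W <- U -> L -> A -> N
  P2: W <- U -> P <- L -> A -> N
  P3: W <- L -> A -> N
  P4: W <- A -> N
The empty set is not sufficient: P1 (W <- U -> L -> A -> N) has no collider blocking it and no conditioned non-collider, so it is open.
Try {A}:
  P1: blocked at chain node A ∈ conditioning set.
  P2: blocked at collider P (neither it nor any descendant is in the conditioning set).
  P3: blocked at chain node A ∈ conditioning set.
  P4: blocked at fork node A ∈ conditioning set.
{A} contains no descendant of W and blocks every backdoor path.
No other singleton works — e.g. {U} leaves P3 open — so {A} is the unique smallest valid adjustment set.

{A}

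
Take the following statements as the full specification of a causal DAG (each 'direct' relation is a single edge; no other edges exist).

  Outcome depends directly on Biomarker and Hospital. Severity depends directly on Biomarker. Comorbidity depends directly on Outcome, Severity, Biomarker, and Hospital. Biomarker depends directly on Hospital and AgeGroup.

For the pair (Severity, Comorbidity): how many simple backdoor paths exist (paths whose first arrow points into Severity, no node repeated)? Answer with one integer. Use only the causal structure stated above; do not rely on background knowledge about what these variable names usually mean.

A backdoor path from Severity to Comorbidity is any simple undirected path whose first edge points into Severity (i.e. leaves Severity via a parent).
Parents of Severity: {Biomarker}.
Enumerating:
  P1: Severity <- Biomarker <- Hospital -> Outcome -> Comorbidity
  P2: Severity <- Biomarker <- Hospital -> Comorbidity
  P3: Severity <- Biomarker -> Outcome <- Hospital -> Comorbidity
  P4: Severity <- Biomarker -> Outcome -> Comorbidity
  P5: Severity <- Biomarker -> Comorbidity
That exhausts the simple backdoor paths. Count: 5.

5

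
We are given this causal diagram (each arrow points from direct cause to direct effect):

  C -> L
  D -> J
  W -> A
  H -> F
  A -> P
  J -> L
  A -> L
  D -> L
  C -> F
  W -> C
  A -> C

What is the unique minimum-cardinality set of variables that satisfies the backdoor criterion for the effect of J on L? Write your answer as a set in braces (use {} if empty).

{D}

Variables eligible for adjustment (non-descendants of J, excluding J and L): {A, C, D, F, H, P, W}.
Backdoor paths from J to L:
  P1: J <- D -> L
The empty set is not sufficient: P1 (J <- D -> L) has no collider blocking it and no conditioned non-collider, so it is open.
Try {D}:
  P1: blocked at fork node D ∈ conditioning set.
{D} contains no descendant of J and blocks every backdoor path.
No other singleton works — e.g. {W} leaves P1 open — so {D} is the unique smallest valid adjustment set.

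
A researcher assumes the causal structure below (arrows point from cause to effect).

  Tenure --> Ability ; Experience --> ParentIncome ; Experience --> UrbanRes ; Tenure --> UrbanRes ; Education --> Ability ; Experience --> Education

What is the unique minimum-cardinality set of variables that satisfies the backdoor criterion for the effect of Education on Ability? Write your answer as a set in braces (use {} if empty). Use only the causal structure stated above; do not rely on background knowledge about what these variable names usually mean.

Variables eligible for adjustment (non-descendants of Education, excluding Education and Ability): {Experience, ParentIncome, Tenure, UrbanRes}.
Backdoor paths from Education to Ability:
  P1: Education <- Experience -> UrbanRes <- Tenure -> Ability
Each backdoor path contains an unconditioned collider, so every path is already blocked with the empty conditioning set:
  P1: blocked at collider UrbanRes (neither it nor any descendant is in the conditioning set).
The empty set is therefore the unique smallest valid set.

{}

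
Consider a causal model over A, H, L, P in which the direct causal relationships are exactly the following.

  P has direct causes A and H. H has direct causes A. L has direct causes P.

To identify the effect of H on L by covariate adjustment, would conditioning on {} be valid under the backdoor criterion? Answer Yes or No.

Backdoor paths from H to L (paths whose first edge points into H):
  P1: H <- A -> P -> L
Condition 1 (no descendant of H in the set): holds — descendants of H are {L, P}; none are in {}.
Condition 2 (every backdoor path blocked by {}):
  P1: open — no interior node is in the conditioning set.
{} does not satisfy the backdoor criterion.

No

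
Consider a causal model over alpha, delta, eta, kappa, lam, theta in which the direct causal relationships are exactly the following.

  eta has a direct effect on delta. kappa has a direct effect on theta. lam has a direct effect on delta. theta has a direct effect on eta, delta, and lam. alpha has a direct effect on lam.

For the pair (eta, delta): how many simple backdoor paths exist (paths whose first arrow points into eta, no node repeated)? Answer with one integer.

2

A backdoor path from eta to delta is any simple undirected path whose first edge points into eta (i.e. leaves eta via a parent).
Parents of eta: {theta}.
Enumerating:
  P1: eta <- theta -> lam -> delta
  P2: eta <- theta -> delta
That exhausts the simple backdoor paths. Count: 2.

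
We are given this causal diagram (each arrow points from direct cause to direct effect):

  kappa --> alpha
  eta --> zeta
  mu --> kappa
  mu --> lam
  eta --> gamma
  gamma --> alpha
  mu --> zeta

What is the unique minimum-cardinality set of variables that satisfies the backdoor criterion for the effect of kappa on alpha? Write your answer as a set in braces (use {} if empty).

{}

Variables eligible for adjustment (non-descendants of kappa, excluding kappa and alpha): {eta, gamma, lam, mu, zeta}.
Backdoor paths from kappa to alpha:
  P1: kappa <- mu -> zeta <- eta -> gamma -> alpha
Each backdoor path contains an unconditioned collider, so every path is already blocked with the empty conditioning set:
  P1: blocked at collider zeta (neither it nor any descendant is in the conditioning set).
The empty set is therefore the unique smallest valid set.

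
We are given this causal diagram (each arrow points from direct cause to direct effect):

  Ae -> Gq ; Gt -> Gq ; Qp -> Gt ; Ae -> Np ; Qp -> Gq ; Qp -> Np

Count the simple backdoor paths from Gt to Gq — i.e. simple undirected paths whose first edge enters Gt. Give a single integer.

A backdoor path from Gt to Gq is any simple undirected path whose first edge points into Gt (i.e. leaves Gt via a parent).
Parents of Gt: {Qp}.
Enumerating:
  P1: Gt <- Qp -> Np <- Ae -> Gq
  P2: Gt <- Qp -> Gq
That exhausts the simple backdoor paths. Count: 2.

2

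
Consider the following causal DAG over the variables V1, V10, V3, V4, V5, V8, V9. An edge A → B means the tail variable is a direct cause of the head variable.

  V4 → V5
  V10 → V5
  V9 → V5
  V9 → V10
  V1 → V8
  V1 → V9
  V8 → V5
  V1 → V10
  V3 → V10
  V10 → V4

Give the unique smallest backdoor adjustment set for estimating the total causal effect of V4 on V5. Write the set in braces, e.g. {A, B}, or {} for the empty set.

{V10}

Variables eligible for adjustment (non-descendants of V4, excluding V4 and V5): {V1, V10, V3, V8, V9}.
Backdoor paths from V4 to V5:
  P1: V4 <- V10 <- V1 -> V9 -> V5
  P2: V4 <- V10 <- V1 -> V8 -> V5
  P3: V4 <- V10 <- V9 <- V1 -> V8 -> V5
  P4: V4 <- V10 <- V9 -> V5
  P5: V4 <- V10 -> V5
The empty set is not sufficient: P1 (V4 <- V10 <- V1 -> V9 -> V5) has no collider blocking it and no conditioned non-collider, so it is open.
Try {V10}:
  P1: blocked at chain node V10 ∈ conditioning set.
  P2: blocked at chain node V10 ∈ conditioning set.
  P3: blocked at chain node V10 ∈ conditioning set.
  P4: blocked at chain node V10 ∈ conditioning set.
  P5: blocked at fork node V10 ∈ conditioning set.
{V10} contains no descendant of V4 and blocks every backdoor path.
No other singleton works — e.g. {V1} leaves P4 open — so {V10} is the unique smallest valid adjustment set.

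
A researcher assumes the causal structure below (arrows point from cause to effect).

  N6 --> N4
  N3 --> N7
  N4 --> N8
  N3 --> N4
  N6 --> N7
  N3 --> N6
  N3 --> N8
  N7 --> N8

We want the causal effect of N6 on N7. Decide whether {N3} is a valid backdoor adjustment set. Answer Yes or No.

Backdoor paths from N6 to N7 (paths whose first edge points into N6):
  P1: N6 <- N3 -> N7
  P2: N6 <- N3 -> N4 -> N8 <- N7
  P3: N6 <- N3 -> N8 <- N7
Condition 1 (no descendant of N6 in the set): holds — descendants of N6 are {N4, N7, N8}; none are in {N3}.
Condition 2 (every backdoor path blocked by {N3}):
  P1: blocked at fork node N3 ∈ conditioning set.
  P2: blocked at fork node N3 ∈ conditioning set.
  P3: blocked at fork node N3 ∈ conditioning set.
{N3} satisfies the backdoor criterion.

Yes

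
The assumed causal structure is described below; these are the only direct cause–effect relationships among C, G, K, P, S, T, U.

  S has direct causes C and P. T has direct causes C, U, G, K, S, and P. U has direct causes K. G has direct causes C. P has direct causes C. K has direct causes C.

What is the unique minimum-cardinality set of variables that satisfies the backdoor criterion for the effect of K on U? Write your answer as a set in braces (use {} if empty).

{}

Variables eligible for adjustment (non-descendants of K, excluding K and U): {C, G, P, S}.
Backdoor paths from K to U:
  P1: K <- C -> P -> S -> T <- U
  P2: K <- C -> P -> T <- U
  P3: K <- C -> S <- P -> T <- U
  P4: K <- C -> S -> T <- U
  P5: K <- C -> G -> T <- U
  P6: K <- C -> T <- U
Each backdoor path contains an unconditioned collider, so every path is already blocked with the empty conditioning set:
  P1: blocked at collider T (neither it nor any descendant is in the conditioning set).
  P2: blocked at collider T (neither it nor any descendant is in the conditioning set).
  P3: blocked at collider S (neither it nor any descendant is in the conditioning set).
  P4: blocked at collider T (neither it nor any descendant is in the conditioning set).
  P5: blocked at collider T (neither it nor any descendant is in the conditioning set).
  P6: blocked at collider T (neither it nor any descendant is in the conditioning set).
The empty set is therefore the unique smallest valid set.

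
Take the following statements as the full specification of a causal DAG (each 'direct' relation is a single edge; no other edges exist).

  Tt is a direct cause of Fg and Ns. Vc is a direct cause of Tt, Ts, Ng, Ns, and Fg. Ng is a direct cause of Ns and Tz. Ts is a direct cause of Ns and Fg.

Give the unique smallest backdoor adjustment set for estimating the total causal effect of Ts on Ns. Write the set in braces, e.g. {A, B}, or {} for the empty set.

Variables eligible for adjustment (non-descendants of Ts, excluding Ts and Ns): {Ng, Tt, Tz, Vc}.
Backdoor paths from Ts to Ns:
  P1: Ts <- Vc -> Ng -> Ns
  P2: Ts <- Vc -> Tt -> Ns
  P3: Ts <- Vc -> Fg <- Tt -> Ns
  P4: Ts <- Vc -> Ns
The empty set is not sufficient: P1 (Ts <- Vc -> Ng -> Ns) has no collider blocking it and no conditioned non-collider, so it is open.
Try {Vc}:
  P1: blocked at fork node Vc ∈ conditioning set.
  P2: blocked at fork node Vc ∈ conditioning set.
  P3: blocked at fork node Vc ∈ conditioning set.
  P4: blocked at fork node Vc ∈ conditioning set.
{Vc} contains no descendant of Ts and blocks every backdoor path.
No other singleton works — e.g. {Ng} leaves P2 open — so {Vc} is the unique smallest valid adjustment set.

{Vc}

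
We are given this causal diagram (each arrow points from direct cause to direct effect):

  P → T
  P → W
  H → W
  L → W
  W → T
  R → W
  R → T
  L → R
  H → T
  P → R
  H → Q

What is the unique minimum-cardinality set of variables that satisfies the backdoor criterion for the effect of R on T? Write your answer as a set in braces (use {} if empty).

Variables eligible for adjustment (non-descendants of R, excluding R and T): {H, L, P, Q}.
Backdoor paths from R to T:
  P1: R <- L -> W <- H -> T
  P2: R <- L -> W <- P -> T
  P3: R <- L -> W -> T
  P4: R <- P -> W <- H -> T
  P5: R <- P -> W -> T
  P6: R <- P -> T
The empty set is not sufficient: P3 (R <- L -> W -> T) has no collider blocking it and no conditioned non-collider, so it is open.
Try {L, P}:
  P1: blocked at fork node L ∈ conditioning set.
  P2: blocked at fork node L ∈ conditioning set.
  P3: blocked at fork node L ∈ conditioning set.
  P4: blocked at fork node P ∈ conditioning set.
  P5: blocked at fork node P ∈ conditioning set.
  P6: blocked at fork node P ∈ conditioning set.
{L, P} contains no descendant of R and blocks every backdoor path.
Every element of {L, P} is needed (dropping L leaves P3 open; dropping P leaves P5 open), so no proper subset is valid.
Among all size-2 subsets of the eligible variables, only {L, P} blocks every backdoor path, so it is the unique smallest valid adjustment set.

{L, P}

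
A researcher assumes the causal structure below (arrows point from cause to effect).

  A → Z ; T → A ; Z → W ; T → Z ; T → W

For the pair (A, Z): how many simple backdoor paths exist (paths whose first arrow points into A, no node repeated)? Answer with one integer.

A backdoor path from A to Z is any simple undirected path whose first edge points into A (i.e. leaves A via a parent).
Parents of A: {T}.
Enumerating:
  P1: A <- T -> Z
  P2: A <- T -> W <- Z
That exhausts the simple backdoor paths. Count: 2.

2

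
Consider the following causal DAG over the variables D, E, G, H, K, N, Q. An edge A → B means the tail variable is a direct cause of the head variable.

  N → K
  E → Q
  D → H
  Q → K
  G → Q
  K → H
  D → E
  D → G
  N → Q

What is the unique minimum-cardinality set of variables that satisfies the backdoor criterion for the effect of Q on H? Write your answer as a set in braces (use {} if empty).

Variables eligible for adjustment (non-descendants of Q, excluding Q and H): {D, E, G, N}.
Backdoor paths from Q to H:
  P1: Q <- E <- D -> H
  P2: Q <- G <- D -> H
  P3: Q <- N -> K -> H
The empty set is not sufficient: P1 (Q <- E <- D -> H) has no collider blocking it and no conditioned non-collider, so it is open.
Try {D, N}:
  P1: blocked at fork node D ∈ conditioning set.
  P2: blocked at fork node D ∈ conditioning set.
  P3: blocked at fork node N ∈ conditioning set.
{D, N} contains no descendant of Q and blocks every backdoor path.
Every element of {D, N} is needed (dropping D leaves P1 open; dropping N leaves P3 open), so no proper subset is valid.
Among all size-2 subsets of the eligible variables, only {D, N} blocks every backdoor path, so it is the unique smallest valid adjustment set.

{D, N}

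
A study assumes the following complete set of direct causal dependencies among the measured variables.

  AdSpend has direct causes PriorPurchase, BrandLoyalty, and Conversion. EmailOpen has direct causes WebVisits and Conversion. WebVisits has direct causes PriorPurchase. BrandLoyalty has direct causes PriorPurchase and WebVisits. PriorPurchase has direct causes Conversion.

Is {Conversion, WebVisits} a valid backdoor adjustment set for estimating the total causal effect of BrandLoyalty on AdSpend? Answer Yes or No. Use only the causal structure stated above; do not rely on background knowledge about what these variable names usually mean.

No

Backdoor paths from BrandLoyalty to AdSpend (paths whose first edge points into BrandLoyalty):
  P1: BrandLoyalty <- PriorPurchase <- Conversion -> AdSpend
  P2: BrandLoyalty <- PriorPurchase -> WebVisits -> EmailOpen <- Conversion -> AdSpend
  P3: BrandLoyalty <- PriorPurchase -> AdSpend
  P4: BrandLoyalty <- WebVisits <- PriorPurchase <- Conversion -> AdSpend
  P5: BrandLoyalty <- WebVisits <- PriorPurchase -> AdSpend
  P6: BrandLoyalty <- WebVisits -> EmailOpen <- Conversion -> PriorPurchase -> AdSpend
  P7: BrandLoyalty <- WebVisits -> EmailOpen <- Conversion -> AdSpend
Condition 1 (no descendant of BrandLoyalty in the set): holds — descendants of BrandLoyalty are {AdSpend}; none are in {Conversion, WebVisits}.
Condition 2 (every backdoor path blocked by {Conversion, WebVisits}):
  P1: blocked at fork node Conversion ∈ conditioning set.
  P2: blocked at chain node WebVisits ∈ conditioning set.
  P3: open — no interior node is in the conditioning set.
  P4: blocked at chain node WebVisits ∈ conditioning set.
  P5: blocked at chain node WebVisits ∈ conditioning set.
  P6: blocked at fork node WebVisits ∈ conditioning set.
  P7: blocked at fork node WebVisits ∈ conditioning set.
{Conversion, WebVisits} does not satisfy the backdoor criterion.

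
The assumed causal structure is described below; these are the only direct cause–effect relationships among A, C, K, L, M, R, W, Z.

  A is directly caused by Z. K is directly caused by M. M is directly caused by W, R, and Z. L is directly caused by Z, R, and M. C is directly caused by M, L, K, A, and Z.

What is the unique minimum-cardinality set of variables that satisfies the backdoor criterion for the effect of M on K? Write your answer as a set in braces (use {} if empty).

Variables eligible for adjustment (non-descendants of M, excluding M and K): {A, R, W, Z}.
Backdoor paths from M to K:
  P1: M <- Z -> A -> C <- K
  P2: M <- Z -> L -> C <- K
  P3: M <- Z -> C <- K
  P4: M <- R -> L <- Z -> A -> C <- K
  P5: M <- R -> L <- Z -> C <- K
  P6: M <- R -> L -> C <- K
Each backdoor path contains an unconditioned collider, so every path is already blocked with the empty conditioning set:
  P1: blocked at collider C (neither it nor any descendant is in the conditioning set).
  P2: blocked at collider C (neither it nor any descendant is in the conditioning set).
  P3: blocked at collider C (neither it nor any descendant is in the conditioning set).
  P4: blocked at collider L (neither it nor any descendant is in the conditioning set).
  P5: blocked at collider L (neither it nor any descendant is in the conditioning set).
  P6: blocked at collider C (neither it nor any descendant is in the conditioning set).
The empty set is therefore the unique smallest valid set.

{}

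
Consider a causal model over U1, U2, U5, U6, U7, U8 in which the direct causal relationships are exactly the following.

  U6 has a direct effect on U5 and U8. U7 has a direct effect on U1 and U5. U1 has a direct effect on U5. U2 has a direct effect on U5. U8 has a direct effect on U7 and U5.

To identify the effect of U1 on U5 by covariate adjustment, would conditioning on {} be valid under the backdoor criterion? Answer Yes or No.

Backdoor paths from U1 to U5 (paths whose first edge points into U1):
  P1: U1 <- U7 <- U8 <- U6 -> U5
  P2: U1 <- U7 <- U8 -> U5
  P3: U1 <- U7 -> U5
Condition 1 (no descendant of U1 in the set): holds — descendants of U1 are {U5}; none are in {}.
Condition 2 (every backdoor path blocked by {}):
  P1: open — no interior node is in the conditioning set.
  P2: open — no interior node is in the conditioning set.
  P3: open — no interior node is in the conditioning set.
{} does not satisfy the backdoor criterion.

No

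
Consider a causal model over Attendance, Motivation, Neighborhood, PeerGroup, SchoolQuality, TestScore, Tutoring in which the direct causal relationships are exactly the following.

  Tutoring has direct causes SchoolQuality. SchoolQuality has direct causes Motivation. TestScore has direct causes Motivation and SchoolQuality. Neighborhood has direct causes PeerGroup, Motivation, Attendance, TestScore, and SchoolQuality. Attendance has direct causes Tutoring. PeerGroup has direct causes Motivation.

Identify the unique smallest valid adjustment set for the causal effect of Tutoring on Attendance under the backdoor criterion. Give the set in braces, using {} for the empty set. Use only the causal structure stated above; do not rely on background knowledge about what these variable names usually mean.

Variables eligible for adjustment (non-descendants of Tutoring, excluding Tutoring and Attendance): {Motivation, PeerGroup, SchoolQuality, TestScore}.
Backdoor paths from Tutoring to Attendance:
  P1: Tutoring <- SchoolQuality <- Motivation -> PeerGroup -> Neighborhood <- Attendance
  P2: Tutoring <- SchoolQuality <- Motivation -> TestScore -> Neighborhood <- Attendance
  P3: Tutoring <- SchoolQuality <- Motivation -> Neighborhood <- Attendance
  P4: Tutoring <- SchoolQuality -> TestScore <- Motivation -> PeerGroup -> Neighborhood <- Attendance
  P5: Tutoring <- SchoolQuality -> TestScore <- Motivation -> Neighborhood <- Attendance
  P6: Tutoring <- SchoolQuality -> TestScore -> Neighborhood <- Attendance
  P7: Tutoring <- SchoolQuality -> Neighborhood <- Attendance
Each backdoor path contains an unconditioned collider, so every path is already blocked with the empty conditioning set:
  P1: blocked at collider Neighborhood (neither it nor any descendant is in the conditioning set).
  P2: blocked at collider Neighborhood (neither it nor any descendant is in the conditioning set).
  P3: blocked at collider Neighborhood (neither it nor any descendant is in the conditioning set).
  P4: blocked at collider TestScore (neither it nor any descendant is in the conditioning set).
  P5: blocked at collider TestScore (neither it nor any descendant is in the conditioning set).
  P6: blocked at collider Neighborhood (neither it nor any descendant is in the conditioning set).
  P7: blocked at collider Neighborhood (neither it nor any descendant is in the conditioning set).
The empty set is therefore the unique smallest valid set.

{}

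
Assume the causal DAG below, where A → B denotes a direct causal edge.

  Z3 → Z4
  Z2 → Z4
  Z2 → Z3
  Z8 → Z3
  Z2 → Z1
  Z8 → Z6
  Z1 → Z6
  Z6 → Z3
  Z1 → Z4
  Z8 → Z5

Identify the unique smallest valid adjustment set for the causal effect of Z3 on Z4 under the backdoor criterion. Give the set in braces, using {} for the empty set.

Variables eligible for adjustment (non-descendants of Z3, excluding Z3 and Z4): {Z1, Z2, Z5, Z6, Z8}.
Backdoor paths from Z3 to Z4:
  P1: Z3 <- Z2 -> Z1 -> Z4
  P2: Z3 <- Z2 -> Z4
  P3: Z3 <- Z8 -> Z6 <- Z1 <- Z2 -> Z4
  P4: Z3 <- Z8 -> Z6 <- Z1 -> Z4
  P5: Z3 <- Z6 <- Z1 <- Z2 -> Z4
  P6: Z3 <- Z6 <- Z1 -> Z4
The empty set is not sufficient: P1 (Z3 <- Z2 -> Z1 -> Z4) has no collider blocking it and no conditioned non-collider, so it is open.
Try {Z1, Z2}:
  P1: blocked at fork node Z2 ∈ conditioning set.
  P2: blocked at fork node Z2 ∈ conditioning set.
  P3: blocked at collider Z6 (neither it nor any descendant is in the conditioning set).
  P4: blocked at collider Z6 (neither it nor any descendant is in the conditioning set).
  P5: blocked at chain node Z1 ∈ conditioning set.
  P6: blocked at fork node Z1 ∈ conditioning set.
{Z1, Z2} contains no descendant of Z3 and blocks every backdoor path.
Every element of {Z1, Z2} is needed (dropping Z1 leaves P6 open; dropping Z2 leaves P2 open), so no proper subset is valid.
Among all size-2 subsets of the eligible variables, only {Z1, Z2} blocks every backdoor path, so it is the unique smallest valid adjustment set.

{Z1, Z2}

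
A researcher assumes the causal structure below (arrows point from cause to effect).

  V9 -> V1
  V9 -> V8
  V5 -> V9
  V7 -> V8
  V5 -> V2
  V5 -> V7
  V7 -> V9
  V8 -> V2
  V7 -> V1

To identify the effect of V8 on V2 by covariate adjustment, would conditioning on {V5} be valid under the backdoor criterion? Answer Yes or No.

Yes

Backdoor paths from V8 to V2 (paths whose first edge points into V8):
  P1: V8 <- V7 <- V5 -> V2
  P2: V8 <- V7 -> V9 <- V5 -> V2
  P3: V8 <- V7 -> V1 <- V9 <- V5 -> V2
  P4: V8 <- V9 <- V5 -> V2
  P5: V8 <- V9 <- V7 <- V5 -> V2
  P6: V8 <- V9 -> V1 <- V7 <- V5 -> V2
Condition 1 (no descendant of V8 in the set): holds — descendants of V8 are {V2}; none are in {V5}.
Condition 2 (every backdoor path blocked by {V5}):
  P1: blocked at fork node V5 ∈ conditioning set.
  P2: blocked at collider V9 (neither it nor any descendant is in the conditioning set).
  P3: blocked at collider V1 (neither it nor any descendant is in the conditioning set).
  P4: blocked at fork node V5 ∈ conditioning set.
  P5: blocked at fork node V5 ∈ conditioning set.
  P6: blocked at collider V1 (neither it nor any descendant is in the conditioning set).
{V5} satisfies the backdoor criterion.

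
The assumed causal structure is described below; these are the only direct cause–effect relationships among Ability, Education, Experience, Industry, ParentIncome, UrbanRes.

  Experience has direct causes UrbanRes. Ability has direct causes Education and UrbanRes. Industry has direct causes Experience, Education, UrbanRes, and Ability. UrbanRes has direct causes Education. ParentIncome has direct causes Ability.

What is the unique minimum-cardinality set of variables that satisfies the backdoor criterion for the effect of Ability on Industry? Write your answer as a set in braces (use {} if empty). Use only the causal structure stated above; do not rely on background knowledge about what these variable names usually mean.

{Education, UrbanRes}

Variables eligible for adjustment (non-descendants of Ability, excluding Ability and Industry): {Education, Experience, UrbanRes}.
Backdoor paths from Ability to Industry:
  P1: Ability <- Education -> UrbanRes -> Experience -> Industry
  P2: Ability <- Education -> UrbanRes -> Industry
  P3: Ability <- Education -> Industry
  P4: Ability <- UrbanRes <- Education -> Industry
  P5: Ability <- UrbanRes -> Experience -> Industry
  P6: Ability <- UrbanRes -> Industry
The empty set is not sufficient: P1 (Ability <- Education -> UrbanRes -> Experience -> Industry) has no collider blocking it and no conditioned non-collider, so it is open.
Try {Education, UrbanRes}:
  P1: blocked at fork node Education ∈ conditioning set.
  P2: blocked at fork node Education ∈ conditioning set.
  P3: blocked at fork node Education ∈ conditioning set.
  P4: blocked at chain node UrbanRes ∈ conditioning set.
  P5: blocked at fork node UrbanRes ∈ conditioning set.
  P6: blocked at fork node UrbanRes ∈ conditioning set.
{Education, UrbanRes} contains no descendant of Ability and blocks every backdoor path.
Every element of {Education, UrbanRes} is needed (dropping Education leaves P3 open; dropping UrbanRes leaves P5 open), so no proper subset is valid.
Among all size-2 subsets of the eligible variables, only {Education, UrbanRes} blocks every backdoor path, so it is the unique smallest valid adjustment set.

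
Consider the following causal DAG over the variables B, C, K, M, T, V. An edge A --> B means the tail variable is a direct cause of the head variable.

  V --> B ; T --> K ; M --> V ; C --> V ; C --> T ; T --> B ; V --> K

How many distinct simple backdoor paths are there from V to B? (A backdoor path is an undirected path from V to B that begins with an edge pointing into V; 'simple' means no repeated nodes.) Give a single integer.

1

A backdoor path from V to B is any simple undirected path whose first edge points into V (i.e. leaves V via a parent).
Parents of V: {C, M}.
Enumerating:
  P1: V <- C -> T -> B
That exhausts the simple backdoor paths. Count: 1.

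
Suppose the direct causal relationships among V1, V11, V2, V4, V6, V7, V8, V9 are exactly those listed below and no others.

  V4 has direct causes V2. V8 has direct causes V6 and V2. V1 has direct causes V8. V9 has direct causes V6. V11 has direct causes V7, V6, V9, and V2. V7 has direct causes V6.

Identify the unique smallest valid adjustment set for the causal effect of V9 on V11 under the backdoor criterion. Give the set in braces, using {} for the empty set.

Variables eligible for adjustment (non-descendants of V9, excluding V9 and V11): {V1, V2, V4, V6, V7, V8}.
Backdoor paths from V9 to V11:
  P1: V9 <- V6 -> V7 -> V11
  P2: V9 <- V6 -> V8 <- V2 -> V11
  P3: V9 <- V6 -> V11
The empty set is not sufficient: P1 (V9 <- V6 -> V7 -> V11) has no collider blocking it and no conditioned non-collider, so it is open.
Try {V6}:
  P1: blocked at fork node V6 ∈ conditioning set.
  P2: blocked at fork node V6 ∈ conditioning set.
  P3: blocked at fork node V6 ∈ conditioning set.
{V6} contains no descendant of V9 and blocks every backdoor path.
No other singleton works — e.g. {V2} leaves P1 open — so {V6} is the unique smallest valid adjustment set.

{V6}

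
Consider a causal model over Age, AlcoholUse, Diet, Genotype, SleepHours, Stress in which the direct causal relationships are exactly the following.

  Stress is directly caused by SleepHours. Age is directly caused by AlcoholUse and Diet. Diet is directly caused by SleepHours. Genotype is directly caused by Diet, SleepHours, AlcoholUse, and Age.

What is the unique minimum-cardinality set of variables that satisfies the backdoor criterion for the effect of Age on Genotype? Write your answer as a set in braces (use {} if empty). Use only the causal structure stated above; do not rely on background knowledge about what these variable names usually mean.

{AlcoholUse, Diet}

Variables eligible for adjustment (non-descendants of Age, excluding Age and Genotype): {AlcoholUse, Diet, SleepHours, Stress}.
Backdoor paths from Age to Genotype:
  P1: Age <- AlcoholUse -> Genotype
  P2: Age <- Diet <- SleepHours -> Genotype
  P3: Age <- Diet -> Genotype
The empty set is not sufficient: P1 (Age <- AlcoholUse -> Genotype) has no collider blocking it and no conditioned non-collider, so it is open.
Try {AlcoholUse, Diet}:
  P1: blocked at fork node AlcoholUse ∈ conditioning set.
  P2: blocked at chain node Diet ∈ conditioning set.
  P3: blocked at fork node Diet ∈ conditioning set.
{AlcoholUse, Diet} contains no descendant of Age and blocks every backdoor path.
Every element of {AlcoholUse, Diet} is needed (dropping AlcoholUse leaves P1 open; dropping Diet leaves P2 open), so no proper subset is valid.
Among all size-2 subsets of the eligible variables, only {AlcoholUse, Diet} blocks every backdoor path, so it is the unique smallest valid adjustment set.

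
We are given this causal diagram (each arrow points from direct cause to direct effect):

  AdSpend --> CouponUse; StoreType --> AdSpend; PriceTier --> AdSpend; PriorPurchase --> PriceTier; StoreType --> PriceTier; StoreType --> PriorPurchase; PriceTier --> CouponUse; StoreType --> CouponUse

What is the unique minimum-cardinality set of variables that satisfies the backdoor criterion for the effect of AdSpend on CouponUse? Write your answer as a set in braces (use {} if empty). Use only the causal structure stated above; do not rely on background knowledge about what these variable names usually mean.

Variables eligible for adjustment (non-descendants of AdSpend, excluding AdSpend and CouponUse): {PriceTier, PriorPurchase, StoreType}.
Backdoor paths from AdSpend to CouponUse:
  P1: AdSpend <- StoreType -> PriorPurchase -> PriceTier -> CouponUse
  P2: AdSpend <- StoreType -> PriceTier -> CouponUse
  P3: AdSpend <- StoreType -> CouponUse
  P4: AdSpend <- PriceTier <- StoreType -> CouponUse
  P5: AdSpend <- PriceTier <- PriorPurchase <- StoreType -> CouponUse
  P6: AdSpend <- PriceTier -> CouponUse
The empty set is not sufficient: P1 (AdSpend <- StoreType -> PriorPurchase -> PriceTier -> CouponUse) has no collider blocking it and no conditioned non-collider, so it is open.
Try {PriceTier, StoreType}:
  P1: blocked at fork node StoreType ∈ conditioning set.
  P2: blocked at fork node StoreType ∈ conditioning set.
  P3: blocked at fork node StoreType ∈ conditioning set.
  P4: blocked at chain node PriceTier ∈ conditioning set.
  P5: blocked at chain node PriceTier ∈ conditioning set.
  P6: blocked at fork node PriceTier ∈ conditioning set.
{PriceTier, StoreType} contains no descendant of AdSpend and blocks every backdoor path.
Every element of {PriceTier, StoreType} is needed (dropping PriceTier leaves P6 open; dropping StoreType leaves P3 open), so no proper subset is valid.
Among all size-2 subsets of the eligible variables, only {PriceTier, StoreType} blocks every backdoor path, so it is the unique smallest valid adjustment set.

{PriceTier, StoreType}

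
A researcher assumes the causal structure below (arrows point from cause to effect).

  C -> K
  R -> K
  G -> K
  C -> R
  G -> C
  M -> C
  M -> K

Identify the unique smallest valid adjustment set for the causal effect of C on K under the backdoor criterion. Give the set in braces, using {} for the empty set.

{G, M}

Variables eligible for adjustment (non-descendants of C, excluding C and K): {G, M}.
Backdoor paths from C to K:
  P1: C <- M -> K
  P2: C <- G -> K
The empty set is not sufficient: P1 (C <- M -> K) has no collider blocking it and no conditioned non-collider, so it is open.
Try {G, M}:
  P1: blocked at fork node M ∈ conditioning set.
  P2: blocked at fork node G ∈ conditioning set.
{G, M} contains no descendant of C and blocks every backdoor path.
Every element of {G, M} is needed (dropping G leaves P2 open; dropping M leaves P1 open), so no proper subset is valid.
Among all size-2 subsets of the eligible variables, only {G, M} blocks every backdoor path, so it is the unique smallest valid adjustment set.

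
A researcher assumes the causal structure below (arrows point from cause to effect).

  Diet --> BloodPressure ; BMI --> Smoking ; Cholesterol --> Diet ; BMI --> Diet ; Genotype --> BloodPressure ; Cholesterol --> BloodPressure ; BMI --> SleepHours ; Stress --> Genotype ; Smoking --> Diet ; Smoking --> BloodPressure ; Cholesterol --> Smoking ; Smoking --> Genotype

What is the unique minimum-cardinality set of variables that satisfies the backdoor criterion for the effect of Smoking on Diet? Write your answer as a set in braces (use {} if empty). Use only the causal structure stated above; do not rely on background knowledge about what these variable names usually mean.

{BMI, Cholesterol}

Variables eligible for adjustment (non-descendants of Smoking, excluding Smoking and Diet): {BMI, Cholesterol, SleepHours, Stress}.
Backdoor paths from Smoking to Diet:
  P1: Smoking <- BMI -> Diet
  P2: Smoking <- Cholesterol -> Diet
  P3: Smoking <- Cholesterol -> BloodPressure <- Diet
The empty set is not sufficient: P1 (Smoking <- BMI -> Diet) has no collider blocking it and no conditioned non-collider, so it is open.
Try {BMI, Cholesterol}:
  P1: blocked at fork node BMI ∈ conditioning set.
  P2: blocked at fork node Cholesterol ∈ conditioning set.
  P3: blocked at fork node Cholesterol ∈ conditioning set.
{BMI, Cholesterol} contains no descendant of Smoking and blocks every backdoor path.
Every element of {BMI, Cholesterol} is needed (dropping BMI leaves P1 open; dropping Cholesterol leaves P2 open), so no proper subset is valid.
Among all size-2 subsets of the eligible variables, only {BMI, Cholesterol} blocks every backdoor path, so it is the unique smallest valid adjustment set.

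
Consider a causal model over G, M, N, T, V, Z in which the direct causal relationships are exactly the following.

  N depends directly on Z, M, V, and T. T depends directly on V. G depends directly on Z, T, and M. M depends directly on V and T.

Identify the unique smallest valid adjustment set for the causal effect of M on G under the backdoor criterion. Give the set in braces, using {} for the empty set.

Variables eligible for adjustment (non-descendants of M, excluding M and G): {T, V, Z}.
Backdoor paths from M to G:
  P1: M <- V -> T -> N <- Z -> G
  P2: M <- V -> T -> G
  P3: M <- V -> N <- Z -> G
  P4: M <- V -> N <- T -> G
  P5: M <- T <- V -> N <- Z -> G
  P6: M <- T -> N <- Z -> G
  P7: M <- T -> G
The empty set is not sufficient: P2 (M <- V -> T -> G) has no collider blocking it and no conditioned non-collider, so it is open.
Try {T}:
  P1: blocked at chain node T ∈ conditioning set.
  P2: blocked at chain node T ∈ conditioning set.
  P3: blocked at collider N (neither it nor any descendant is in the conditioning set).
  P4: blocked at collider N (neither it nor any descendant is in the conditioning set).
  P5: blocked at chain node T ∈ conditioning set.
  P6: blocked at fork node T ∈ conditioning set.
  P7: blocked at fork node T ∈ conditioning set.
{T} contains no descendant of M and blocks every backdoor path.
No other singleton works — e.g. {V} leaves P7 open — so {T} is the unique smallest valid adjustment set.

{T}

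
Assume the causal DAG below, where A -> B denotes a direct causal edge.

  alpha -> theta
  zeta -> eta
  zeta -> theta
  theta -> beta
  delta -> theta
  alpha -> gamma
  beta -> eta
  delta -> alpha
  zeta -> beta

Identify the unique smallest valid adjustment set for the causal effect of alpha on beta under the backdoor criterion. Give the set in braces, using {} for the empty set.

{delta}

Variables eligible for adjustment (non-descendants of alpha, excluding alpha and beta): {delta, zeta}.
Backdoor paths from alpha to beta:
  P1: alpha <- delta -> theta <- zeta -> beta
  P2: alpha <- delta -> theta <- zeta -> eta <- beta
  P3: alpha <- delta -> theta -> beta
The empty set is not sufficient: P3 (alpha <- delta -> theta -> beta) has no collider blocking it and no conditioned non-collider, so it is open.
Try {delta}:
  P1: blocked at fork node delta ∈ conditioning set.
  P2: blocked at fork node delta ∈ conditioning set.
  P3: blocked at fork node delta ∈ conditioning set.
{delta} contains no descendant of alpha and blocks every backdoor path.
No other singleton works — e.g. {zeta} leaves P3 open — so {delta} is the unique smallest valid adjustment set.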